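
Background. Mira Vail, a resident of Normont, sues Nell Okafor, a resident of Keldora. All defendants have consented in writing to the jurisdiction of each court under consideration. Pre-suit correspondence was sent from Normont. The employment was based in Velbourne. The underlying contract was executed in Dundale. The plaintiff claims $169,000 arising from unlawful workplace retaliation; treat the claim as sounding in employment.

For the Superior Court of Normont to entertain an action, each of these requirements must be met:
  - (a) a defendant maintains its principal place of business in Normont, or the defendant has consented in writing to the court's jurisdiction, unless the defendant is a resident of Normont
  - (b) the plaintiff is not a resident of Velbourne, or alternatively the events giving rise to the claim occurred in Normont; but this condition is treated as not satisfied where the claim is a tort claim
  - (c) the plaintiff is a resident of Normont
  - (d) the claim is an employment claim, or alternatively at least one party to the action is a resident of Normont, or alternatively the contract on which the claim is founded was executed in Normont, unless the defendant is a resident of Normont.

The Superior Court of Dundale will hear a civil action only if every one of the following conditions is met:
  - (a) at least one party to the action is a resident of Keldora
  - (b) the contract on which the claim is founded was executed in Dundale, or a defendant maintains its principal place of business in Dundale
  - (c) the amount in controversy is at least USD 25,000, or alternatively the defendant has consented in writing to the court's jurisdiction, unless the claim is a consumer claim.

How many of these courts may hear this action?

2

The Superior Court of Normont:
  (a) Every defendant has filed written consent — that alternative is enough. Met.
  (b) The plaintiff resides in Normont, which is not Velbourne — that alternative is enough. And the carve-out is inapplicable — the claim is an employment claim, not a tort claim. Satisfied.
  (c) The plaintiff resides in Normont. Condition met.
  (d) The claim is an employment claim, which satisfies one of the alternatives. Satisfied.
  → Every requirement is satisfied — jurisdiction.
The Superior Court of Dundale:
  (a) Nell Okafor resides in Keldora. Condition met.
  (b) The contract was executed in Dundale, which satisfies one of the alternatives. Condition met.
  (c) The amount in controversy is $169,000, which meets the 25,000 dollars floor, so one alternative holds. Condition met.
  → The court has jurisdiction.
Courts with jurisdiction: the Superior Court of Normont, the Superior Court of Dundale — 2 in total.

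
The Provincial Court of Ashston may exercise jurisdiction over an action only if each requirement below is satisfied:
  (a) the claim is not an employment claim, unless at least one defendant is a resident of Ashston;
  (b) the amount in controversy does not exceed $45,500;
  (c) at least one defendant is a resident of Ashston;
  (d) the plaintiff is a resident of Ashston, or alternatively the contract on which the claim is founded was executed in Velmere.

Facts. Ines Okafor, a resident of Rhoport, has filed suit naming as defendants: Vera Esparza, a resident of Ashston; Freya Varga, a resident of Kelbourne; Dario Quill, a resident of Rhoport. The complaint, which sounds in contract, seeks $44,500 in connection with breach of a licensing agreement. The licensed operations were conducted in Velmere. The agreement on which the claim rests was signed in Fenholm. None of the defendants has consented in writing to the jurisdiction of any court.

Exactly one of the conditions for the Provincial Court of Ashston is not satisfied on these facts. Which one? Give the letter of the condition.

The Provincial Court of Ashston:
  (a) The claim is a contract claim, not an employment claim. Met.
  (b) The amount in controversy is USD 44,500, within the 45,500 dollars ceiling. Satisfied.
  (c) Vera Esparza resides in Ashston. Met.
  (d) The plaintiff resides in Rhoport, not Ashston; the contract was executed in Fenholm, not Velmere — every alternative fails. Condition not met.
Only condition (d) fails.

(d)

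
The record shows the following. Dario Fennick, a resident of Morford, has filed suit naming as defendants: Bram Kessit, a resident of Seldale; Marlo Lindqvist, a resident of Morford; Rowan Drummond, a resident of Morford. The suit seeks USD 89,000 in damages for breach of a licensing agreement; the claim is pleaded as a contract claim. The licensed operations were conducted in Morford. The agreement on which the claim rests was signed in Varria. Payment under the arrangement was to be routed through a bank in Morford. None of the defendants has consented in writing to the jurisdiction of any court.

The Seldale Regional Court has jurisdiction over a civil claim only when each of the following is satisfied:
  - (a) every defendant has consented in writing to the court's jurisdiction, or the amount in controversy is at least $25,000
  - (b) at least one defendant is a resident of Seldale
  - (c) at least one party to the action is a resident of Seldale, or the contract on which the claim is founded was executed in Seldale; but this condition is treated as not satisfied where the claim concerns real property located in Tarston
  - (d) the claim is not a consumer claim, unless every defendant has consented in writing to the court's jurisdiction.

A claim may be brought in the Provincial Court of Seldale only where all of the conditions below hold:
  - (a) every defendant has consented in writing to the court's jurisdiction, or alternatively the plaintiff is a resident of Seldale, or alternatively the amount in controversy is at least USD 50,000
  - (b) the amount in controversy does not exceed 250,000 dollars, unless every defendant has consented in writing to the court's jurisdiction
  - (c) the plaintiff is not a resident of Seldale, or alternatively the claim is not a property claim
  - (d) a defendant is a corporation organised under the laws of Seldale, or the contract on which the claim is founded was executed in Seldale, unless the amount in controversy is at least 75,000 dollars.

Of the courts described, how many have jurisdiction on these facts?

The Seldale Regional Court:
  (a) The amount in controversy is 89,000 dollars, which meets the 25,000 dollars floor, so one alternative holds. Met.
  (b) Bram Kessit resides in Seldale. Condition met.
  (c) Bram Kessit resides in Seldale, so one alternative holds. The exception is not triggered, since the claim does not concern real property. Satisfied.
  (d) The claim is a contract claim, not a consumer claim. Met.
  → Jurisdiction lies.
The Provincial Court of Seldale:
  (a) The amount in controversy is 89,000 dollars, which meets the 50,000 dollars floor, so one alternative holds. Condition met.
  (b) The amount in controversy is USD 89,000, within the $250,000 ceiling. Condition met.
  (c) The plaintiff resides in Morford, which is not Seldale — that alternative is enough. Met.
  (d) No defendant is a corporation; the contract was executed in Varria, not Seldale — none of the alternatives is met. The proviso rescues it, though: the amount in controversy is 89,000 dollars, which meets the USD 75,000 floor. Met.
  → The court has jurisdiction.
Courts with jurisdiction: the Seldale Regional Court, the Provincial Court of Seldale — 2 in total.

2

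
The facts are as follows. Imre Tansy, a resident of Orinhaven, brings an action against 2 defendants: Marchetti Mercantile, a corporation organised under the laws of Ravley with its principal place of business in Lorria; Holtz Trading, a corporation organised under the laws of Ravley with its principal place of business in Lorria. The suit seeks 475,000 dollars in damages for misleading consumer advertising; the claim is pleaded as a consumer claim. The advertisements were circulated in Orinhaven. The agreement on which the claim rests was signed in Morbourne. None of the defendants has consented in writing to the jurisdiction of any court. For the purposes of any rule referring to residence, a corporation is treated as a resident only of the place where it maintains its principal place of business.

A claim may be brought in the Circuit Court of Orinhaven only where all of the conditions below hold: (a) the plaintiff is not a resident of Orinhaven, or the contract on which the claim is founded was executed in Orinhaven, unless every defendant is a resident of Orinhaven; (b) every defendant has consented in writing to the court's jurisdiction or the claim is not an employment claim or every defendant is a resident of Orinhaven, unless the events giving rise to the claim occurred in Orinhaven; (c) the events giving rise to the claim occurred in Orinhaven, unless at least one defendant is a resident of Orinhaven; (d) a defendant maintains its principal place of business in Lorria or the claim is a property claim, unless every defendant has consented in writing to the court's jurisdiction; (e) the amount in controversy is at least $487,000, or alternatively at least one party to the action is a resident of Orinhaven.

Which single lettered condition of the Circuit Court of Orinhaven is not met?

The Circuit Court of Orinhaven:
  (a) The plaintiff resides in Orinhaven; the contract was executed in Morbourne, not Orinhaven — none of the alternatives is met. Nor does the 'unless' clause help: the defendants reside as follows — Marchetti Mercantile in Lorria, Holtz Trading in Lorria — not all in Orinhaven. Not met.
  (b) The claim is a consumer claim, not an employment claim, which satisfies one of the alternatives. Satisfied.
  (c) The operative events occurred in Orinhaven. Met.
  (d) Marchetti Mercantile has its principal place of business in Lorria, so this disjunct is met. Met.
  (e) Imre Tansy resides in Orinhaven, so one alternative holds. Satisfied.
Only condition (a) fails.

(a)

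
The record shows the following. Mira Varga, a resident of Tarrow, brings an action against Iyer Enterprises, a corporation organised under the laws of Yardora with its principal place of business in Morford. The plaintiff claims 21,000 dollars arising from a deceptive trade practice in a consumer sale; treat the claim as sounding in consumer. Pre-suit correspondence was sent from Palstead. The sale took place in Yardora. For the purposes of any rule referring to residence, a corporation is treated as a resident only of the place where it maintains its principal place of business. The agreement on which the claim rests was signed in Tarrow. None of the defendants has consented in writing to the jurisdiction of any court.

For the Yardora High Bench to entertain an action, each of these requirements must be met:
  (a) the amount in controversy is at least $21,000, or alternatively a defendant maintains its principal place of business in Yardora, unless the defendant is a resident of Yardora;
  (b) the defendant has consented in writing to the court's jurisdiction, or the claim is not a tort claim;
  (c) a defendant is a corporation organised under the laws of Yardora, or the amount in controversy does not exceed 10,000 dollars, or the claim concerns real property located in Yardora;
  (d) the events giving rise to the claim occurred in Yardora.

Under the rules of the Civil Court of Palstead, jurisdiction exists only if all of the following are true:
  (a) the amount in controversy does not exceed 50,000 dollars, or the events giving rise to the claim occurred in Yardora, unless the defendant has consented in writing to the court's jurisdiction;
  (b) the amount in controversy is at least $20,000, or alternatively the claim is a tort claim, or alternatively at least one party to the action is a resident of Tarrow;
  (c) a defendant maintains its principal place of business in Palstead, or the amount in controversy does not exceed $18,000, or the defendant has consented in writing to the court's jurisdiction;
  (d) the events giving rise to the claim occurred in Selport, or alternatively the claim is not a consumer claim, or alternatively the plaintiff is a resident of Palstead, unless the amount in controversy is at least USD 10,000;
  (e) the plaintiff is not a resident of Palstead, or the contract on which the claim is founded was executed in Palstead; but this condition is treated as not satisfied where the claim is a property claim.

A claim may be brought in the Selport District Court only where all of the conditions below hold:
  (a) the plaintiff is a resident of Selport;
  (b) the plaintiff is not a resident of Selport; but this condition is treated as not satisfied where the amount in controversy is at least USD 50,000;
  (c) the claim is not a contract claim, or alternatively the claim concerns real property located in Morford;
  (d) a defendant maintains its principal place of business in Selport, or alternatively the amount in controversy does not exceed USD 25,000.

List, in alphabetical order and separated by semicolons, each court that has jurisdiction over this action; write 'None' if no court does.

The Yardora High Bench:
  (a) The amount in controversy is $21,000, which meets the 21,000 dollars floor, so one alternative holds. Condition met.
  (b) The claim is a consumer claim, not a tort claim, which satisfies one of the alternatives. Satisfied.
  (c) Iyer Enterprises is organised under the laws of Yardora — that alternative is enough. Satisfied.
  (d) The operative events occurred in Yardora. Satisfied.
  → All conditions met; jurisdiction exists.
The Civil Court of Palstead:
  (a) The amount in controversy is 21,000 dollars, within the $50,000 ceiling, which satisfies one of the alternatives. Met.
  (b) The amount in controversy is $21,000, which meets the USD 20,000 floor — that alternative is enough. Met.
  (c) The corporate defendant(s) have their principal place of business in Morford, not Palstead; the amount in controversy is $21,000, above the 18,000 dollars ceiling; no such written consent has been filed — no alternative holds. Fails.
  (d) The operative events occurred in Yardora, not Selport; the claim is a consumer claim; the plaintiff resides in Tarrow, not Palstead — no alternative holds. The proviso rescues it, though: the amount in controversy is USD 21,000, which meets the 10,000 dollars floor. Condition met.
  (e) The plaintiff resides in Tarrow, which is not Palstead, so one alternative holds. The carve-out does not apply: the claim is a consumer claim, not a property claim. Satisfied.
  → Not every requirement is met — no jurisdiction.
The Selport District Court:
  (a) The plaintiff resides in Tarrow, not Selport. Not satisfied.
  (b) The plaintiff resides in Tarrow, which is not Selport. And the carve-out is inapplicable — the amount in controversy is 21,000 dollars, below the USD 50,000 floor. Satisfied.
  (c) The claim is a consumer claim, not a contract claim, so this disjunct is met. Satisfied.
  (d) The amount in controversy is $21,000, within the $25,000 ceiling, which satisfies one of the alternatives. Satisfied.
  → No jurisdiction.

the Yardora High Bench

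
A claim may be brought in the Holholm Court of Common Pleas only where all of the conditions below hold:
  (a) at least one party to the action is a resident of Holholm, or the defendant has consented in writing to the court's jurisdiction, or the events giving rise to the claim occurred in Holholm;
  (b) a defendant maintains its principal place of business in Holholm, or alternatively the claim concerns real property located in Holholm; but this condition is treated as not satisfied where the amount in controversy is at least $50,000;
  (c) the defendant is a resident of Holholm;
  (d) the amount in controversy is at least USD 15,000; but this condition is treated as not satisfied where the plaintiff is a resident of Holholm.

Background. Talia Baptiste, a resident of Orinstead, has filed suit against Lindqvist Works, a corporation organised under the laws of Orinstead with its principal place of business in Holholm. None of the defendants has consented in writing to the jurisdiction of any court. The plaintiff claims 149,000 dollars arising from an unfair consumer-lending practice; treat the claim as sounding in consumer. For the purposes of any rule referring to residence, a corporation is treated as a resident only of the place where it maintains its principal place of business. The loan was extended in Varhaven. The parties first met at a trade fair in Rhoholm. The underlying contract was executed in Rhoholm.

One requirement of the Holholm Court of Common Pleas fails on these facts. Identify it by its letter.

(b)

The Holholm Court of Common Pleas:
  (a) Lindqvist Works resides in Holholm, which satisfies one of the alternatives. Condition met.
  (b) Lindqvist Works has its principal place of business in Holholm, so one alternative holds. However, the amount in controversy is 149,000 dollars, which meets the $50,000 floor, which falls within the stated exception and so defeats the condition. Not met.
  (c) The defendant resides in Holholm. Satisfied.
  (d) The amount in controversy is 149,000 dollars, which meets the USD 15,000 floor. The carve-out does not apply: the plaintiff resides in Orinstead, not Holholm. Met.
Only condition (b) fails.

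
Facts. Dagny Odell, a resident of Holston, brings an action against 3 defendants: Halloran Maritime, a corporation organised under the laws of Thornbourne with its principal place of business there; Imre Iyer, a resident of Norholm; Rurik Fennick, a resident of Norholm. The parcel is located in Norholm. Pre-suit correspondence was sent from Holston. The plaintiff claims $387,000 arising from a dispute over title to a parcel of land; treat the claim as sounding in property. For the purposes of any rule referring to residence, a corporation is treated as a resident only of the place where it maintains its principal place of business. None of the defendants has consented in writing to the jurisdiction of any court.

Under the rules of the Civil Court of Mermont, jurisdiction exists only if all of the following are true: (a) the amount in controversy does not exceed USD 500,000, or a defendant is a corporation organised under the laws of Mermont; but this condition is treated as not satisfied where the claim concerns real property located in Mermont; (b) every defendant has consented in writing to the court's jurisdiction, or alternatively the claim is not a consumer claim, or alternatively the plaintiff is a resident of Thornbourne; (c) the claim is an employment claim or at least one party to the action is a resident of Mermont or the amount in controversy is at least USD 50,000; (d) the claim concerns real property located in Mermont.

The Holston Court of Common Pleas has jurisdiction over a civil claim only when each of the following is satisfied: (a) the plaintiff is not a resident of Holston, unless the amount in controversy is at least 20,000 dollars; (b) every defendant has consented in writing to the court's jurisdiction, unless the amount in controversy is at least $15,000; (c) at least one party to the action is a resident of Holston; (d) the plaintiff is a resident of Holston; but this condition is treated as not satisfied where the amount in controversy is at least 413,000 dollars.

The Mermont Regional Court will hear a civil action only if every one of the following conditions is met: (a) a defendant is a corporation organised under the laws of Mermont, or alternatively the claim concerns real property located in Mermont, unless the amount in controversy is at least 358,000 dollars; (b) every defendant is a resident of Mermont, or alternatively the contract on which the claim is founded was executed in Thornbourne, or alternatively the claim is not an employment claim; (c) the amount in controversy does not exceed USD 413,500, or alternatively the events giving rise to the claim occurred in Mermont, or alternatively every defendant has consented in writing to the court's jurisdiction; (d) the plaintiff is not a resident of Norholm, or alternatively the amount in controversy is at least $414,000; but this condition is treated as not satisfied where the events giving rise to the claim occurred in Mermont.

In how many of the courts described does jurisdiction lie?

The Civil Court of Mermont:
  (a) The amount in controversy is 387,000 dollars, within the $500,000 ceiling, so this disjunct is met. The carve-out does not apply: the property lies in Norholm, not Mermont. Met.
  (b) The claim is a property claim, not a consumer claim, so this disjunct is met. Condition met.
  (c) The amount in controversy is 387,000 dollars, which meets the 50,000 dollars floor, so one alternative holds. Condition met.
  (d) The property lies in Norholm, not Mermont. Not met.
  → No jurisdiction.
The Holston Court of Common Pleas:
  (a) The plaintiff resides in Holston. However, the amount in controversy is USD 387,000, which meets the $20,000 floor, so the 'unless' proviso supplies this condition. Met.
  (b) No such written consent has been filed. But the amount in controversy is 387,000 dollars, which meets the $15,000 floor, and the 'unless' clause therefore excuses the requirement. Condition met.
  (c) Dagny Odell resides in Holston. Satisfied.
  (d) The plaintiff resides in Holston. And the carve-out is inapplicable — the amount in controversy is $387,000, below the 413,000 dollars floor. Satisfied.
  → All conditions met; jurisdiction exists.
The Mermont Regional Court:
  (a) The corporate defendant(s) are organised in Thornbourne, not Mermont; the property lies in Norholm, not Mermont — no alternative holds. However, the amount in controversy is USD 387,000, which meets the $358,000 floor, so the 'unless' proviso supplies this condition. Condition met.
  (b) The claim is a property claim, not an employment claim, so this disjunct is met. Condition met.
  (c) The amount in controversy is 387,000 dollars, within the 413,500 dollars ceiling, so this disjunct is met. Satisfied.
  (d) The plaintiff resides in Holston, which is not Norholm, so one alternative holds. And the carve-out is inapplicable — the operative events occurred in Norholm, not Mermont. Condition met.
  → Every requirement is satisfied — jurisdiction.
Courts with jurisdiction: the Holston Court of Common Pleas, the Mermont Regional Court — 2 in total.

2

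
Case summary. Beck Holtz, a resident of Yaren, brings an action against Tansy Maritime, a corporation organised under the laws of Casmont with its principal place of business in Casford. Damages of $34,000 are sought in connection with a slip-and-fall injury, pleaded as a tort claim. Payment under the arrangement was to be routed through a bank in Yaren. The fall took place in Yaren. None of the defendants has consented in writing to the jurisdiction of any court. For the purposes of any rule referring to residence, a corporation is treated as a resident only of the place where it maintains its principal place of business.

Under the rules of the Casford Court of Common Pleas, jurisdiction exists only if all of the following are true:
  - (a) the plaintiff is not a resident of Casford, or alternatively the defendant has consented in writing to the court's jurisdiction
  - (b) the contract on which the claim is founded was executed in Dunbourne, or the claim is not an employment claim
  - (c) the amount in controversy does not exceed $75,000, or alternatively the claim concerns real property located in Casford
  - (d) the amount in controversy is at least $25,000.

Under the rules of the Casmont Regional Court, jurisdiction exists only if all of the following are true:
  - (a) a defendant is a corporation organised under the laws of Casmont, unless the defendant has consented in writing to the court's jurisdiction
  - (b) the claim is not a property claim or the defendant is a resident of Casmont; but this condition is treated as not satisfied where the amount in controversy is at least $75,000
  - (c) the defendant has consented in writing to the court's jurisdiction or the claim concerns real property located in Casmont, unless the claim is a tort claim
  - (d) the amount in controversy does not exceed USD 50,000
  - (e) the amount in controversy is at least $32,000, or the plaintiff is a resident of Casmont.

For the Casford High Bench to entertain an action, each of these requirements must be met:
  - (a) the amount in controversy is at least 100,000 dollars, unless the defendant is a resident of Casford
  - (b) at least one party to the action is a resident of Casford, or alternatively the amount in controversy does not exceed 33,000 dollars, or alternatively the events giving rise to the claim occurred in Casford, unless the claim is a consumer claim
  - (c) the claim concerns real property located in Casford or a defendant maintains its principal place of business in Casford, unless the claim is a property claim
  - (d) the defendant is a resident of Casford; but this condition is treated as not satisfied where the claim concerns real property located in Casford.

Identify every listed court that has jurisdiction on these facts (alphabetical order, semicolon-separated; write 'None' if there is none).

The Casford Court of Common Pleas:
  (a) The plaintiff resides in Yaren, which is not Casford, which satisfies one of the alternatives. Satisfied.
  (b) The claim is a tort claim, not an employment claim, so this disjunct is met. Met.
  (c) The amount in controversy is USD 34,000, within the USD 75,000 ceiling, so one alternative holds. Met.
  (d) The amount in controversy is USD 34,000, which meets the $25,000 floor. Satisfied.
  → The court has jurisdiction.
The Casmont Regional Court:
  (a) Tansy Maritime is organised under the laws of Casmont. Met.
  (b) The claim is a tort claim, not a property claim, so this disjunct is met. The carve-out does not apply: the amount in controversy is 34,000 dollars, below the 75,000 dollars floor. Satisfied.
  (c) No such written consent has been filed; the claim does not concern real property — every alternative fails. The proviso rescues it, though: the claim is a tort claim. Met.
  (d) The amount in controversy is USD 34,000, within the USD 50,000 ceiling. Condition met.
  (e) The amount in controversy is 34,000 dollars, which meets the $32,000 floor, so one alternative holds. Satisfied.
  → The court has jurisdiction.
The Casford High Bench:
  (a) The amount in controversy is $34,000, below the 100,000 dollars floor. However, the defendant resides in Casford, so the 'unless' proviso supplies this condition. Satisfied.
  (b) Tansy Maritime resides in Casford, so this disjunct is met. Met.
  (c) Tansy Maritime has its principal place of business in Casford — that alternative is enough. Satisfied.
  (d) The defendant resides in Casford. The exception is not triggered, since the claim does not concern real property. Satisfied.
  → All conditions met; jurisdiction exists.

the Casford Court of Common Pleas; the Casford High Bench; the Casmont Regional Court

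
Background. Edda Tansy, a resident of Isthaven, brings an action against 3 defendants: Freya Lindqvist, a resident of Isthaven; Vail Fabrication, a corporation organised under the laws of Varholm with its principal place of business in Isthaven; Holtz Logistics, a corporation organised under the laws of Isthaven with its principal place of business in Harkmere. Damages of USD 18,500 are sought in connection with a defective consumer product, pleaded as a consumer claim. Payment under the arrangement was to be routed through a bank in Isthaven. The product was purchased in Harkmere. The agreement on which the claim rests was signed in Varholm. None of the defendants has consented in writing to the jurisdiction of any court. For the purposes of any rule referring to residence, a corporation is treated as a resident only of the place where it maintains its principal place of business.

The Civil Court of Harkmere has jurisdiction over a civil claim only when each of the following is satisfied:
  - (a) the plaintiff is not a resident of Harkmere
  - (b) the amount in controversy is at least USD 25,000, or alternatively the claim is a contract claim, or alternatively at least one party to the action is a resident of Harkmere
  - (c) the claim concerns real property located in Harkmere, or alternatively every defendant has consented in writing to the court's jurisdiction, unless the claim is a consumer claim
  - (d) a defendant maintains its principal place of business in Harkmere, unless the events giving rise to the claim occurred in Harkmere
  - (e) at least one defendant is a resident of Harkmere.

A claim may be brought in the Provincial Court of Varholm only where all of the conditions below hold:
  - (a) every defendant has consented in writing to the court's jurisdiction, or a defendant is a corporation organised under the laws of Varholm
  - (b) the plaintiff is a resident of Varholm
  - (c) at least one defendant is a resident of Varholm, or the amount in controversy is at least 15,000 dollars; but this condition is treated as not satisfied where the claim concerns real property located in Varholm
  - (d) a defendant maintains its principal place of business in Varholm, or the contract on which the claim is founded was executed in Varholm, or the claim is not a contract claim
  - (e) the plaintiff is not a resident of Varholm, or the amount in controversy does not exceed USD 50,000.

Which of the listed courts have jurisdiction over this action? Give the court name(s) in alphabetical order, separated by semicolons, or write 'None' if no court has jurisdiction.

The Civil Court of Harkmere:
  (a) The plaintiff resides in Isthaven, which is not Harkmere. Satisfied.
  (b) Holtz Logistics resides in Harkmere — that alternative is enough. Satisfied.
  (c) The claim does not concern real property; no such written consent has been filed — every alternative fails. The proviso rescues it, though: the claim is a consumer claim. Condition met.
  (d) Holtz Logistics has its principal place of business in Harkmere. Satisfied.
  (e) Holtz Logistics resides in Harkmere. Met.
  → The court has jurisdiction.
The Provincial Court of Varholm:
  (a) Vail Fabrication is organised under the laws of Varholm, so this disjunct is met. Met.
  (b) The plaintiff resides in Isthaven, not Varholm. Not met.
  (c) The amount in controversy is $18,500, which meets the $15,000 floor — that alternative is enough. The exception is not triggered, since the claim does not concern real property. Met.
  (d) The contract was executed in Varholm, so one alternative holds. Satisfied.
  (e) The plaintiff resides in Isthaven, which is not Varholm, so this disjunct is met. Condition met.
  → The court lacks jurisdiction.

the Civil Court of Harkmere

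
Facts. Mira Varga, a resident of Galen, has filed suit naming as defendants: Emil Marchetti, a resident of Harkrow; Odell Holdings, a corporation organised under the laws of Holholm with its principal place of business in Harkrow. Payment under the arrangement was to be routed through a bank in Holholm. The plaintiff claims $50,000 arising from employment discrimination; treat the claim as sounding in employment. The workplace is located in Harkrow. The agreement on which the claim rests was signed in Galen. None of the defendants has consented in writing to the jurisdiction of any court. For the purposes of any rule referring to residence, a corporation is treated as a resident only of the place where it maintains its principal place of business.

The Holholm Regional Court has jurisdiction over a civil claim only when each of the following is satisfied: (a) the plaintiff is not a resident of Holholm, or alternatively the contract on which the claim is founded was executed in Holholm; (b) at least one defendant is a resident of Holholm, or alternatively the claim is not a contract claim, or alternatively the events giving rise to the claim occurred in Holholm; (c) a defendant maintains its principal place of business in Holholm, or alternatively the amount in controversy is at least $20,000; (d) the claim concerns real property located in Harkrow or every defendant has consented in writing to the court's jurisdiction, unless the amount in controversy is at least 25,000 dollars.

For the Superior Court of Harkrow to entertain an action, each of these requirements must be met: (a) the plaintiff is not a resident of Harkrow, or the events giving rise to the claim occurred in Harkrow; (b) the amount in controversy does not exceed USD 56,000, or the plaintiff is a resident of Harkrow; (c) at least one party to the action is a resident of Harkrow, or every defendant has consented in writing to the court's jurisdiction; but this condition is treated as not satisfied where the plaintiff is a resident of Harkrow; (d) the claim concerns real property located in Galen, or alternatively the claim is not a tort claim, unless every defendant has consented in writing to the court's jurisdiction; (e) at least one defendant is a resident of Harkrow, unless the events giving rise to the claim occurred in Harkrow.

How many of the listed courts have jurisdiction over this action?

2

The Holholm Regional Court:
  (a) The plaintiff resides in Galen, which is not Holholm — that alternative is enough. Condition met.
  (b) The claim is an employment claim, not a contract claim — that alternative is enough. Met.
  (c) The amount in controversy is USD 50,000, which meets the USD 20,000 floor — that alternative is enough. Condition met.
  (d) The claim does not concern real property; no such written consent has been filed — every alternative fails. However, the amount in controversy is USD 50,000, which meets the USD 25,000 floor, so the 'unless' proviso supplies this condition. Condition met.
  → All conditions met; jurisdiction exists.
The Superior Court of Harkrow:
  (a) The plaintiff resides in Galen, which is not Harkrow, so this disjunct is met. Satisfied.
  (b) The amount in controversy is 50,000 dollars, within the USD 56,000 ceiling, so one alternative holds. Met.
  (c) Emil Marchetti resides in Harkrow, which satisfies one of the alternatives. The carve-out does not apply: the plaintiff resides in Galen, not Harkrow. Met.
  (d) The claim is an employment claim, not a tort claim, so one alternative holds. Condition met.
  (e) Emil Marchetti resides in Harkrow. Satisfied.
  → Jurisdiction lies.
Courts with jurisdiction: the Holholm Regional Court, the Superior Court of Harkrow — 2 in total.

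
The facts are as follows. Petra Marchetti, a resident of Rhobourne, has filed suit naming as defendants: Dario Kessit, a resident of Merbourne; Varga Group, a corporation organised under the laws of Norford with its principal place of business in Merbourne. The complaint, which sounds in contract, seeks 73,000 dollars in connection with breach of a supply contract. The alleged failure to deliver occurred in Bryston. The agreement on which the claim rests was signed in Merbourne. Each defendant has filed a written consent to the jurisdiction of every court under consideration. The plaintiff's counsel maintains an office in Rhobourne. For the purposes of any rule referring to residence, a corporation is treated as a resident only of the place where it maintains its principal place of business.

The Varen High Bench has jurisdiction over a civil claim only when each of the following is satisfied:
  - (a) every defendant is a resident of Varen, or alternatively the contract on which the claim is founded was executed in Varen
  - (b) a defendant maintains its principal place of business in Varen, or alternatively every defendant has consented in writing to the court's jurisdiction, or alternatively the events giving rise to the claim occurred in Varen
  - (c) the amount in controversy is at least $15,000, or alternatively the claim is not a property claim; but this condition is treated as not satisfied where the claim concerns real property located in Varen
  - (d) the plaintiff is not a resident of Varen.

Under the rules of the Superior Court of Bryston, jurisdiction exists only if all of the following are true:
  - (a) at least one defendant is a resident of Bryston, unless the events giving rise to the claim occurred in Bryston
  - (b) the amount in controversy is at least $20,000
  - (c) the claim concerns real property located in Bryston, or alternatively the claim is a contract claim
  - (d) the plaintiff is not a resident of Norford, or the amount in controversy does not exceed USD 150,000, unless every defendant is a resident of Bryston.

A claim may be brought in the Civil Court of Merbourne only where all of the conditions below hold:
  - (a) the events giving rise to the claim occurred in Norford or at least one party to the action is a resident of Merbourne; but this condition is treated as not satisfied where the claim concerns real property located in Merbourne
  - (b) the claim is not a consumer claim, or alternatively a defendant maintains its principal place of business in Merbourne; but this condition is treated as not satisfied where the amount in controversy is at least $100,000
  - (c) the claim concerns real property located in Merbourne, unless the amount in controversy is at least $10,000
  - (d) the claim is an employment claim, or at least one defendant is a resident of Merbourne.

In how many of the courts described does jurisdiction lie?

2

The Varen High Bench:
  (a) The defendants reside as follows — Dario Kessit in Merbourne, Varga Group in Merbourne — not all in Varen; the contract was executed in Merbourne, not Varen — none of the alternatives is met. Condition not met.
  (b) Every defendant has filed written consent, so this disjunct is met. Condition met.
  (c) The amount in controversy is USD 73,000, which meets the USD 15,000 floor, so one alternative holds. The carve-out does not apply: the claim does not concern real property. Condition met.
  (d) The plaintiff resides in Rhobourne, which is not Varen. Satisfied.
  → Not every requirement is met — no jurisdiction.
The Superior Court of Bryston:
  (a) No defendant resides in Bryston (they reside in Merbourne, Merbourne). However, the operative events occurred in Bryston, so the 'unless' proviso supplies this condition. Satisfied.
  (b) The amount in controversy is USD 73,000, which meets the $20,000 floor. Condition met.
  (c) The claim is a contract claim — that alternative is enough. Met.
  (d) The plaintiff resides in Rhobourne, which is not Norford, so this disjunct is met. Met.
  → Every requirement is satisfied — jurisdiction.
The Civil Court of Merbourne:
  (a) Dario Kessit resides in Merbourne, so one alternative holds. The exception is not triggered, since the claim does not concern real property. Met.
  (b) The claim is a contract claim, not a consumer claim, so one alternative holds. The carve-out does not apply: the amount in controversy is USD 73,000, below the 100,000 dollars floor. Satisfied.
  (c) The claim does not concern real property. But the amount in controversy is 73,000 dollars, which meets the USD 10,000 floor, and the 'unless' clause therefore excuses the requirement. Condition met.
  (d) Dario Kessit resides in Merbourne — that alternative is enough. Met.
  → Jurisdiction lies.
Courts with jurisdiction: the Superior Court of Bryston, the Civil Court of Merbourne — 2 in total.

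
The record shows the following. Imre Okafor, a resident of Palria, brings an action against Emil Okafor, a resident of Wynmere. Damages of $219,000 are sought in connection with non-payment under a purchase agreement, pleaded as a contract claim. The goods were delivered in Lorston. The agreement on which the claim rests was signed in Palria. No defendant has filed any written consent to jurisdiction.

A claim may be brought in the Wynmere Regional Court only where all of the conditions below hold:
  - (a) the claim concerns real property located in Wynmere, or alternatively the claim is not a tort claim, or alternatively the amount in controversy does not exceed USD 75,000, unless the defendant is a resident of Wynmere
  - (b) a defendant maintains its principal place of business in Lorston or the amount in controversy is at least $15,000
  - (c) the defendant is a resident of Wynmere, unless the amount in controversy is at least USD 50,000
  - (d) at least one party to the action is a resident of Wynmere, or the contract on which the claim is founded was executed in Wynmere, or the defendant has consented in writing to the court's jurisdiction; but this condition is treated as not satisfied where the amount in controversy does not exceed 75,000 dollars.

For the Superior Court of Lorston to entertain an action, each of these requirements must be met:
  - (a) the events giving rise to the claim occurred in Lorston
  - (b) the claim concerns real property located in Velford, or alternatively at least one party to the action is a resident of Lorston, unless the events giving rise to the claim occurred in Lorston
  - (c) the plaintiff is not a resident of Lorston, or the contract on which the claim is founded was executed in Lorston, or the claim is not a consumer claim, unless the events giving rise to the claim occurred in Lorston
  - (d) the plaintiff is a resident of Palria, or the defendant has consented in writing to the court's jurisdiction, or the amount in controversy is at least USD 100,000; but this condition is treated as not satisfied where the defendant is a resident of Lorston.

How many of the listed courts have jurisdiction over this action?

The Wynmere Regional Court:
  (a) The claim is a contract claim, not a tort claim, so this disjunct is met. Met.
  (b) The amount in controversy is 219,000 dollars, which meets the 15,000 dollars floor, which satisfies one of the alternatives. Condition met.
  (c) The defendant resides in Wynmere. Satisfied.
  (d) Emil Okafor resides in Wynmere, so one alternative holds. And the carve-out is inapplicable — the amount in controversy is 219,000 dollars, above the $75,000 ceiling. Met.
  → All conditions met; jurisdiction exists.
The Superior Court of Lorston:
  (a) The operative events occurred in Lorston. Met.
  (b) The claim does not concern real property; no party resides in Lorston — none of the alternatives is met. However, the operative events occurred in Lorston, so the 'unless' proviso supplies this condition. Condition met.
  (c) The plaintiff resides in Palria, which is not Lorston, so one alternative holds. Met.
  (d) The plaintiff resides in Palria, so one alternative holds. And the carve-out is inapplicable — the defendant resides in Wynmere, not Lorston. Met.
  → The court has jurisdiction.
Courts with jurisdiction: the Wynmere Regional Court, the Superior Court of Lorston — 2 in total.

2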